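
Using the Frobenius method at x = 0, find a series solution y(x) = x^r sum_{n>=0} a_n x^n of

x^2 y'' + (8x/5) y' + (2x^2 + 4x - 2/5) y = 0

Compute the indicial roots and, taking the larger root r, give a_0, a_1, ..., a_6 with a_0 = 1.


Write in Frobenius form y'' + (p(x)/x) y' + (q(x)/x^2) y = 0:
  p(x) = 8/5,  q(x) = 2x^2 + 4x - 2/5.
Indicial equation: r(r-1) + (8/5) r + (-2/5) = 0 -> roots r_1 = 2/5, r_2 = -1.
Take r = r_1 = 2/5. Let y(x) = x^r sum_{n>=0} a_n x^n with a_0 = 1.
Substitute y = x^r sum a_n x^n and match x^{r+n}. The recurrence is
  D(n) a_n + 4 a_{n-1} + 2 a_{n-2} = 0,  where D(n) = (r+n)(r+n-1) + (8/5)(r+n) + (-2/5).
  a_n = [-4 a_{n-1} - 2 a_{n-2}] / D(n).
Since the indicial polynomial factors as (r - r_1)(r - r_2), D(n) = (r_1 + n - r_1)(r_1 + n - r_2) = n(n + 7/5).
Evaluating step by step (a_0 = 1):
  n = 1: D(1) = 1(1 + 7/5) = 12/5; numerator = -4(1) = -4; a_1 = (-4)/(12/5) = -5/3
  n = 2: D(2) = 2(2 + 7/5) = 34/5; numerator = -4(-5/3) - 2(1) = 14/3; a_2 = (14/3)/(34/5) = 35/51
  n = 3: D(3) = 3(3 + 7/5) = 66/5; numerator = -4(35/51) - 2(-5/3) = 10/17; a_3 = (10/17)/(66/5) = 25/561
  n = 4: D(4) = 4(4 + 7/5) = 108/5; numerator = -4(25/561) - 2(35/51) = -290/187; a_4 = (-290/187)/(108/5) = -725/10098
  n = 5: D(5) = 5(5 + 7/5) = 32; numerator = -4(-725/10098) - 2(25/561) = 1000/5049; a_5 = (1000/5049)/(32) = 125/20196
  n = 6: D(6) = 6(6 + 7/5) = 222/5; numerator = -4(125/20196) - 2(-725/10098) = 200/1683; a_6 = (200/1683)/(222/5) = 500/186813

r = 2/5; a_0 = 1; a_1 = -5/3; a_2 = 35/51; a_3 = 25/561; a_4 = -725/10098; a_5 = 125/20196; a_6 = 500/186813


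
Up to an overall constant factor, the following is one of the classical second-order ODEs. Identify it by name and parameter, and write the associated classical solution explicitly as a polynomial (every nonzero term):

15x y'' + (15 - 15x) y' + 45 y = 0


All three coefficients share the factor 15; dividing through by 15 gives  x y'' + (1 - x) y' + 3 y = 0.
This matches the Laguerre equation x y'' + (1 - x) y' + n y = 0 with n = 3; the polynomial solution is L_3(x).
With y = sum_k a_k x^k, matching x^k gives (k+1)k a_{k+1} + (k+1) a_{k+1} - k a_k + n a_k = 0, i.e. (k+1)^2 a_{k+1} = (k - n) a_k = (k - 3) a_k. The right side vanishes at k = 3, so the series terminates at degree 3.
Standard normalization L_n(0) = 1 gives a_0 = 1. Work upward with a_{k+1} = (k - 3) a_k / (k+1)^2:
  a_1 = (0 - 3)(1) / 1^2 = -3/1 = -3
  a_2 = (1 - 3)(-3) / 2^2 = 6/4 = 3/2
  a_3 = (2 - 3)(3/2) / 3^2 = (-3/2)/9 = -1/6
Hence L_3(x) = -x^3/6 + 3 x^2/2 - 3 x + 1.

L_3(x); series = -x^3/6 + 3 x^2/2 - 3 x + 1


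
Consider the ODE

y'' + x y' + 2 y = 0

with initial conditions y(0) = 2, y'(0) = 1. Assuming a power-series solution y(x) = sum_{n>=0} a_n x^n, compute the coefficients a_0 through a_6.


Ansatz: y(x) = sum_{n>=0} a_n x^n, so y'(x) = sum_{n>=1} n a_n x^(n-1) and y''(x) = sum_{n>=2} n(n-1) a_n x^(n-2).
Substitute into P(x) y'' + Q(x) y' + R(x) y = 0 with P(x) = 1, Q(x) = x, R(x) = 2, and match powers of x.
Initial conditions: a_0 = 2, a_1 = 1.
Setting the coefficient of each power of x to zero and solving order by order (substituting the coefficients already found):
  x^0: 2 a_2 + 2 a_0 = 0  ->  2 a_2 = -2 a_0 = -4  ->  a_2 = -2
  x^1: 6 a_3 + 3 a_1 = 0  ->  6 a_3 = -3 a_1 = -3  ->  a_3 = -1/2
  x^2: 12 a_4 + 4 a_2 = 0  ->  12 a_4 = -4 a_2 = 8  ->  a_4 = 2/3
  x^3: 20 a_5 + 5 a_3 = 0  ->  20 a_5 = -5 a_3 = 5/2  ->  a_5 = 1/8
  x^4: 30 a_6 + 6 a_4 = 0  ->  30 a_6 = -6 a_4 = -4  ->  a_6 = -2/15
Truncated series: y(x) = 2 + x - 2 x^2 - (1/2) x^3 + (2/3) x^4 + (1/8) x^5 - (2/15) x^6 + O(x^7).

a_0 = 2; a_1 = 1; a_2 = -2; a_3 = -1/2; a_4 = 2/3; a_5 = 1/8; a_6 = -2/15


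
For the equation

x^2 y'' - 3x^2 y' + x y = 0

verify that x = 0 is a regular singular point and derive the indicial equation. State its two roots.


Divide by x^2 to reach normal form y'' + P_1(x) y' + P_2(x) y = 0 with P_1(x) = -3 and P_2(x) = 1/x.
x = 0 is a singular point because the y-coefficient 1/x has a pole at x = 0.
It is a regular singular point because x P_1(x) = p(x) = -3x and x^2 P_2(x) = q(x) = x are polynomials, hence analytic at x = 0.
p(0) = 0,  q(0) = 0.
Indicial equation: r(r-1) + p(0) r + q(0) = 0, i.e. r^2 + (p(0) - 1) r + q(0) = 0, i.e. r^2 - 1 r = 0.
Discriminant: (-1)^2 - 4(0) = 1, so r = (1 ± 1)/2.
Solving: r_1 = 1, r_2 = 0.

indicial: r^2 - 1 r = 0; roots r_1 = 1, r_2 = 0


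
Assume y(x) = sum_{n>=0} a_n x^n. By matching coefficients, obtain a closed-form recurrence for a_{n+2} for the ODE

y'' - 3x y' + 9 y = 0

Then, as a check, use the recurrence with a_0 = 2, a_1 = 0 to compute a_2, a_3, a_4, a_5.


Substitute y = sum_n a_n x^n.
y''(x) has coefficient (n+2)(n+1) a_{n+2} at x^n;
-3 x y'(x) has coefficient -3 n a_n at x^n (shift);
9 y(x) has coefficient 9 a_n at x^n.
Matching x^n: (n+2)(n+1) a_{n+2} + (-3n + 9) a_n = 0.
Thus a_{n+2} = (3n - 9) / ((n+1)(n+2)) * a_n.

Check with a_0 = 2, a_1 = 0 (apply the recurrence for n = 0, 1, 2, 3): a_0 = 2, a_1 = 0, a_2 = -9, a_3 = 0, a_4 = 9/4, a_5 = 0.

a_(n+2) = (3n - 9) / ((n+1)(n+2)) * a_n; check: a_0 = 2, a_1 = 0, a_2 = -9, a_3 = 0, a_4 = 9/4, a_5 = 0


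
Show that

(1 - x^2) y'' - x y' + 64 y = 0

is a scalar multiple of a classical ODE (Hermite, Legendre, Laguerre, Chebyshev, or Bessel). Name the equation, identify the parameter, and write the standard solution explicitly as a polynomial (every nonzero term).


The equation is already in a standard form:  (1 - x^2) y'' - x y' + 64 y = 0.
This matches the Chebyshev equation (1 - x^2) y'' - x y' + n^2 y = 0 (note the -x y' term, not -2x y') with n^2 = 64, so n = 8; the polynomial solution is T_8(x).
With y = sum_k a_k x^k, matching x^k gives (k+2)(k+1) a_{k+2} = (k^2 - n^2) a_k = (k - 8)(k + 8) a_k. The right side vanishes at k = 8, so the series with the parity of 8 terminates at degree 8.
Standard normalization: leading coefficient of T_n is 2^(n-1), so a_8 = 2^7 = 128. Work downward with a_k = (k+1)(k+2) a_{k+2} / ((k - 8)(k + 8)):
  a_6 = (7)(8)(128) / ((6 - 8)(6 + 8)) = 7168/(-28) = -256
  a_4 = (5)(6)(-256) / ((4 - 8)(4 + 8)) = -7680/(-48) = 160
  a_2 = (3)(4)(160) / ((2 - 8)(2 + 8)) = 1920/(-60) = -32
  a_0 = (1)(2)(-32) / ((0 - 8)(0 + 8)) = -64/(-64) = 1
Hence T_8(x) = 128 x^8 - 256 x^6 + 160 x^4 - 32 x^2 + 1.

T_8(x); series = 128 x^8 - 256 x^6 + 160 x^4 - 32 x^2 + 1


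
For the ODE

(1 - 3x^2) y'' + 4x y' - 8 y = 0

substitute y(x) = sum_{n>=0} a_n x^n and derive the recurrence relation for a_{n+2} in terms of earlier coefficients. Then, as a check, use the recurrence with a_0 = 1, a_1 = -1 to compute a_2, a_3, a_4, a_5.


Substitute y = sum_n a_n x^n.
(1 - 3 x^2) y'' contributes (n+2)(n+1) a_{n+2} - 3 n(n-1) a_n at x^n.
4 x y'(x) contributes 4 n a_n at x^n.
-8 y(x) contributes -8 a_n at x^n.
Matching x^n: (n+2)(n+1) a_{n+2} + (-3 n(n-1) + 4 n - 8) a_n = 0.
Thus a_{n+2} = (3 n(n-1) - 4 n + 8) / ((n+1)(n+2)) * a_n.

Check with a_0 = 1, a_1 = -1 (apply the recurrence for n = 0, 1, 2, 3): a_0 = 1, a_1 = -1, a_2 = 4, a_3 = -2/3, a_4 = 2, a_5 = -7/15.

a_(n+2) = (3 n(n-1) - 4 n + 8) / ((n+1)(n+2)) * a_n; check: a_0 = 1, a_1 = -1, a_2 = 4, a_3 = -2/3, a_4 = 2, a_5 = -7/15


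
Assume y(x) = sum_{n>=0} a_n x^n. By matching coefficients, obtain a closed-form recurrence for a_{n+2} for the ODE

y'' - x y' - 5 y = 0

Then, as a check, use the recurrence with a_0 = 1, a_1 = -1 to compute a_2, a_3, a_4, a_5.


Substitute y = sum_n a_n x^n.
y''(x) has coefficient (n+2)(n+1) a_{n+2} at x^n;
-x y'(x) has coefficient -n a_n at x^n (shift);
-5 y(x) has coefficient -5 a_n at x^n.
Matching x^n: (n+2)(n+1) a_{n+2} + (-n - 5) a_n = 0.
Thus a_{n+2} = (n + 5) / ((n+1)(n+2)) * a_n.

Check with a_0 = 1, a_1 = -1 (apply the recurrence for n = 0, 1, 2, 3): a_0 = 1, a_1 = -1, a_2 = 5/2, a_3 = -1, a_4 = 35/24, a_5 = -2/5.

a_(n+2) = (n + 5) / ((n+1)(n+2)) * a_n; check: a_0 = 1, a_1 = -1, a_2 = 5/2, a_3 = -1, a_4 = 35/24, a_5 = -2/5


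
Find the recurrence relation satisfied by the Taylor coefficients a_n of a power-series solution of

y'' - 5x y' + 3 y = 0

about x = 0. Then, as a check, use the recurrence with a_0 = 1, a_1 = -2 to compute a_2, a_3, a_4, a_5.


Substitute y = sum_n a_n x^n.
y''(x) has coefficient (n+2)(n+1) a_{n+2} at x^n;
-5 x y'(x) has coefficient -5 n a_n at x^n (shift);
3 y(x) has coefficient 3 a_n at x^n.
Matching x^n: (n+2)(n+1) a_{n+2} + (-5n + 3) a_n = 0.
Thus a_{n+2} = (5n - 3) / ((n+1)(n+2)) * a_n.

Check with a_0 = 1, a_1 = -2 (apply the recurrence for n = 0, 1, 2, 3): a_0 = 1, a_1 = -2, a_2 = -3/2, a_3 = -2/3, a_4 = -7/8, a_5 = -2/5.

a_(n+2) = (5n - 3) / ((n+1)(n+2)) * a_n; check: a_0 = 1, a_1 = -2, a_2 = -3/2, a_3 = -2/3, a_4 = -7/8, a_5 = -2/5


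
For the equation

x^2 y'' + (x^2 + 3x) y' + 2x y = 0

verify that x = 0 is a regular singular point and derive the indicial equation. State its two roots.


Divide by x^2 to reach normal form y'' + P_1(x) y' + P_2(x) y = 0 with P_1(x) = 1 + 3/x and P_2(x) = 2/x.
x = 0 is a singular point because the y'-coefficient 1 + 3/x has a pole at x = 0 and the y-coefficient 2/x has a pole at x = 0.
It is a regular singular point because x P_1(x) = p(x) = x + 3 and x^2 P_2(x) = q(x) = 2x are polynomials, hence analytic at x = 0.
p(0) = 3,  q(0) = 0.
Indicial equation: r(r-1) + p(0) r + q(0) = 0, i.e. r^2 + (p(0) - 1) r + q(0) = 0, i.e. r^2 + 2 r = 0.
Discriminant: (2)^2 - 4(0) = 4, so r = (-2 ± 2)/2.
Solving: r_1 = 0, r_2 = -2.

indicial: r^2 + 2 r = 0; roots r_1 = 0, r_2 = -2


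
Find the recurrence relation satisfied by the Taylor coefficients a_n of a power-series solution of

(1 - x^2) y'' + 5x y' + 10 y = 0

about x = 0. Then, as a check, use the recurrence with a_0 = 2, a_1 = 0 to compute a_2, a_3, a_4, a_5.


Substitute y = sum_n a_n x^n.
(1 - 1 x^2) y'' contributes (n+2)(n+1) a_{n+2} - n(n-1) a_n at x^n.
5 x y'(x) contributes 5 n a_n at x^n.
10 y(x) contributes 10 a_n at x^n.
Matching x^n: (n+2)(n+1) a_{n+2} + (-n(n-1) + 5 n + 10) a_n = 0.
Thus a_{n+2} = (n(n-1) - 5 n - 10) / ((n+1)(n+2)) * a_n.

Check with a_0 = 2, a_1 = 0 (apply the recurrence for n = 0, 1, 2, 3): a_0 = 2, a_1 = 0, a_2 = -10, a_3 = 0, a_4 = 15, a_5 = 0.

a_(n+2) = (n(n-1) - 5 n - 10) / ((n+1)(n+2)) * a_n; check: a_0 = 2, a_1 = 0, a_2 = -10, a_3 = 0, a_4 = 15, a_5 = 0


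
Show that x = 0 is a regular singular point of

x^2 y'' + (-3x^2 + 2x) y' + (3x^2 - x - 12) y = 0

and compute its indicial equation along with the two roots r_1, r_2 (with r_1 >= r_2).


Divide by x^2 to reach normal form y'' + P_1(x) y' + P_2(x) y = 0 with P_1(x) = -3 + 2/x and P_2(x) = 3 - 1/x - 12/x^2.
x = 0 is a singular point because the y'-coefficient -3 + 2/x has a pole at x = 0 and the y-coefficient 3 - 1/x - 12/x^2 has a pole at x = 0.
It is a regular singular point because x P_1(x) = p(x) = 2 - 3x and x^2 P_2(x) = q(x) = 3x^2 - x - 12 are polynomials, hence analytic at x = 0.
p(0) = 2,  q(0) = -12.
Indicial equation: r(r-1) + p(0) r + q(0) = 0, i.e. r^2 + (p(0) - 1) r + q(0) = 0, i.e. r^2 + 1 r - 12 = 0.
Discriminant: (1)^2 - 4(-12) = 49, so r = (-1 ± 7)/2.
Solving: r_1 = 3, r_2 = -4.

indicial: r^2 + 1 r - 12 = 0; roots r_1 = 3, r_2 = -4


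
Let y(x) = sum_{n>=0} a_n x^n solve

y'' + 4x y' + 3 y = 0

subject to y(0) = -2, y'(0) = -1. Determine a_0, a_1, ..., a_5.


Ansatz: y(x) = sum_{n>=0} a_n x^n, so y'(x) = sum_{n>=1} n a_n x^(n-1) and y''(x) = sum_{n>=2} n(n-1) a_n x^(n-2).
Substitute into P(x) y'' + Q(x) y' + R(x) y = 0 with P(x) = 1, Q(x) = 4x, R(x) = 3, and match powers of x.
Initial conditions: a_0 = -2, a_1 = -1.
Setting the coefficient of each power of x to zero and solving order by order (substituting the coefficients already found):
  x^0: 2 a_2 + 3 a_0 = 0  ->  2 a_2 = -3 a_0 = 6  ->  a_2 = 3
  x^1: 6 a_3 + 7 a_1 = 0  ->  6 a_3 = -7 a_1 = 7  ->  a_3 = 7/6
  x^2: 12 a_4 + 11 a_2 = 0  ->  12 a_4 = -11 a_2 = -33  ->  a_4 = -11/4
  x^3: 20 a_5 + 15 a_3 = 0  ->  20 a_5 = -15 a_3 = -35/2  ->  a_5 = -7/8
Truncated series: y(x) = -2 - x + 3 x^2 + (7/6) x^3 - (11/4) x^4 - (7/8) x^5 + O(x^6).

a_0 = -2; a_1 = -1; a_2 = 3; a_3 = 7/6; a_4 = -11/4; a_5 = -7/8


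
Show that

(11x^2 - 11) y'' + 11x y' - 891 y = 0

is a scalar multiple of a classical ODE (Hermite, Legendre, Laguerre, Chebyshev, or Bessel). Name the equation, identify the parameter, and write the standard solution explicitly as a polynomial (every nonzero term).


All three coefficients share the factor -11; dividing through by -11 gives  (1 - x^2) y'' - x y' + 81 y = 0.
This matches the Chebyshev equation (1 - x^2) y'' - x y' + n^2 y = 0 (note the -x y' term, not -2x y') with n^2 = 81, so n = 9; the polynomial solution is T_9(x).
With y = sum_k a_k x^k, matching x^k gives (k+2)(k+1) a_{k+2} = (k^2 - n^2) a_k = (k - 9)(k + 9) a_k. The right side vanishes at k = 9, so the series with the parity of 9 terminates at degree 9.
Standard normalization: leading coefficient of T_n is 2^(n-1), so a_9 = 2^8 = 256. Work downward with a_k = (k+1)(k+2) a_{k+2} / ((k - 9)(k + 9)):
  a_7 = (8)(9)(256) / ((7 - 9)(7 + 9)) = 18432/(-32) = -576
  a_5 = (6)(7)(-576) / ((5 - 9)(5 + 9)) = -24192/(-56) = 432
  a_3 = (4)(5)(432) / ((3 - 9)(3 + 9)) = 8640/(-72) = -120
  a_1 = (2)(3)(-120) / ((1 - 9)(1 + 9)) = -720/(-80) = 9
Hence T_9(x) = 256 x^9 - 576 x^7 + 432 x^5 - 120 x^3 + 9 x.

T_9(x); series = 256 x^9 - 576 x^7 + 432 x^5 - 120 x^3 + 9 x


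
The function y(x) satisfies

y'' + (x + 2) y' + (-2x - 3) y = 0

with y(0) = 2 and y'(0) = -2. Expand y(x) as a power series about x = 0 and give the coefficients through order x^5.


Ansatz: y(x) = sum_{n>=0} a_n x^n, so y'(x) = sum_{n>=1} n a_n x^(n-1) and y''(x) = sum_{n>=2} n(n-1) a_n x^(n-2).
Substitute into P(x) y'' + Q(x) y' + R(x) y = 0 with P(x) = 1, Q(x) = x + 2, R(x) = -2x - 3, and match powers of x.
Initial conditions: a_0 = 2, a_1 = -2.
Setting the coefficient of each power of x to zero and solving order by order (substituting the coefficients already found):
  x^0: 2 a_2 + 2 a_1 - 3 a_0 = 0  ->  2 a_2 = -2 a_1 + 3 a_0 = 10  ->  a_2 = 5
  x^1: 6 a_3 + 4 a_2 - 2 a_1 - 2 a_0 = 0  ->  6 a_3 = -4 a_2 + 2 a_1 + 2 a_0 = -20  ->  a_3 = -10/3
  x^2: 12 a_4 + 6 a_3 - a_2 - 2 a_1 = 0  ->  12 a_4 = -6 a_3 + a_2 + 2 a_1 = 21  ->  a_4 = 7/4
  x^3: 20 a_5 + 8 a_4 - 2 a_2 = 0  ->  20 a_5 = -8 a_4 + 2 a_2 = -4  ->  a_5 = -1/5
Truncated series: y(x) = 2 - 2 x + 5 x^2 - (10/3) x^3 + (7/4) x^4 - (1/5) x^5 + O(x^6).

a_0 = 2; a_1 = -2; a_2 = 5; a_3 = -10/3; a_4 = 7/4; a_5 = -1/5


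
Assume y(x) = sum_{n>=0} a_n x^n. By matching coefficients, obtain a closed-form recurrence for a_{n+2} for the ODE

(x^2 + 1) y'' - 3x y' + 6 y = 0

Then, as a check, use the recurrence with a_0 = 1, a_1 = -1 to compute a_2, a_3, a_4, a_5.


Substitute y = sum_n a_n x^n.
(1 + 1 x^2) y'' contributes (n+2)(n+1) a_{n+2} + n(n-1) a_n at x^n.
-3 x y'(x) contributes -3 n a_n at x^n.
6 y(x) contributes 6 a_n at x^n.
Matching x^n: (n+2)(n+1) a_{n+2} + (n(n-1) - 3 n + 6) a_n = 0.
Thus a_{n+2} = (-n(n-1) + 3 n - 6) / ((n+1)(n+2)) * a_n.

Check with a_0 = 1, a_1 = -1 (apply the recurrence for n = 0, 1, 2, 3): a_0 = 1, a_1 = -1, a_2 = -3, a_3 = 1/2, a_4 = 1/2, a_5 = -3/40.

a_(n+2) = (-n(n-1) + 3 n - 6) / ((n+1)(n+2)) * a_n; check: a_0 = 1, a_1 = -1, a_2 = -3, a_3 = 1/2, a_4 = 1/2, a_5 = -3/40


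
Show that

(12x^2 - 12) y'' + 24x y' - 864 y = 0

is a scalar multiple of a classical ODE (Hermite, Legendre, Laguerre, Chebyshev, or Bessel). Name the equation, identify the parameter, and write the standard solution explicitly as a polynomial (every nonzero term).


All three coefficients share the factor -12; dividing through by -12 gives  (1 - x^2) y'' - 2x y' + 72 y = 0.
This matches the Legendre equation (1 - x^2) y'' - 2x y' + n(n+1) y = 0 (note the -2x y' term) with n(n+1) = 72, so n = 8; the polynomial solution is P_8(x).
With y = sum_k a_k x^k, matching x^k gives (k+2)(k+1) a_{k+2} = [k(k+1) - n(n+1)] a_k = (k - 8)(k + 9) a_k. The right side vanishes at k = 8, so the series with the parity of 8 terminates at degree 8.
Standard normalization (P_n(1) = 1): leading coefficient (2n)!/(2^n (n!)^2) = 20922789888000/(256*1625702400) = 6435/128, so a_8 = 6435/128. Work downward with a_k = (k+1)(k+2) a_{k+2} / ((k - 8)(k + 9)):
  a_6 = (7)(8)(6435/128) / ((6 - 8)(6 + 9)) = (45045/16)/(-30) = -3003/32
  a_4 = (5)(6)(-3003/32) / ((4 - 8)(4 + 9)) = (-45045/16)/(-52) = 3465/64
  a_2 = (3)(4)(3465/64) / ((2 - 8)(2 + 9)) = (10395/16)/(-66) = -315/32
  a_0 = (1)(2)(-315/32) / ((0 - 8)(0 + 9)) = (-315/16)/(-72) = 35/128
Hence P_8(x) = 6435 x^8/128 - 3003 x^6/32 + 3465 x^4/64 - 315 x^2/32 + 35/128.

P_8(x); series = 6435 x^8/128 - 3003 x^6/32 + 3465 x^4/64 - 315 x^2/32 + 35/128


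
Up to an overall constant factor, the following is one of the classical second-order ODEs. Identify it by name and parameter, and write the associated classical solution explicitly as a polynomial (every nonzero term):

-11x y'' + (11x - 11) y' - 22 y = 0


All three coefficients share the factor -11; dividing through by -11 gives  x y'' + (1 - x) y' + 2 y = 0.
This matches the Laguerre equation x y'' + (1 - x) y' + n y = 0 with n = 2; the polynomial solution is L_2(x).
With y = sum_k a_k x^k, matching x^k gives (k+1)k a_{k+1} + (k+1) a_{k+1} - k a_k + n a_k = 0, i.e. (k+1)^2 a_{k+1} = (k - n) a_k = (k - 2) a_k. The right side vanishes at k = 2, so the series terminates at degree 2.
Standard normalization L_n(0) = 1 gives a_0 = 1. Work upward with a_{k+1} = (k - 2) a_k / (k+1)^2:
  a_1 = (0 - 2)(1) / 1^2 = -2/1 = -2
  a_2 = (1 - 2)(-2) / 2^2 = 2/4 = 1/2
Hence L_2(x) = x^2/2 - 2 x + 1.

L_2(x); series = x^2/2 - 2 x + 1


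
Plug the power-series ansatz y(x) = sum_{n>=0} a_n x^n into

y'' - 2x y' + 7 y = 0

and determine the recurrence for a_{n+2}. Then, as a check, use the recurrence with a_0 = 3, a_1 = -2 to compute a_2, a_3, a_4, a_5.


Substitute y = sum_n a_n x^n.
y''(x) has coefficient (n+2)(n+1) a_{n+2} at x^n;
-2 x y'(x) has coefficient -2 n a_n at x^n (shift);
7 y(x) has coefficient 7 a_n at x^n.
Matching x^n: (n+2)(n+1) a_{n+2} + (-2n + 7) a_n = 0.
Thus a_{n+2} = (2n - 7) / ((n+1)(n+2)) * a_n.

Check with a_0 = 3, a_1 = -2 (apply the recurrence for n = 0, 1, 2, 3): a_0 = 3, a_1 = -2, a_2 = -21/2, a_3 = 5/3, a_4 = 21/8, a_5 = -1/12.

a_(n+2) = (2n - 7) / ((n+1)(n+2)) * a_n; check: a_0 = 3, a_1 = -2, a_2 = -21/2, a_3 = 5/3, a_4 = 21/8, a_5 = -1/12


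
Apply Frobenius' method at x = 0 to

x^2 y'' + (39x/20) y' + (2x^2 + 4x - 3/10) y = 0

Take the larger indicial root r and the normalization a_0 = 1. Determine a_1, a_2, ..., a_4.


Write in Frobenius form y'' + (p(x)/x) y' + (q(x)/x^2) y = 0:
  p(x) = 39/20,  q(x) = 2x^2 + 4x - 3/10.
Indicial equation: r(r-1) + (39/20) r + (-3/10) = 0 -> roots r_1 = 1/4, r_2 = -6/5.
Take r = r_1 = 1/4. Let y(x) = x^r sum_{n>=0} a_n x^n with a_0 = 1.
Substitute y = x^r sum a_n x^n and match x^{r+n}. The recurrence is
  D(n) a_n + 4 a_{n-1} + 2 a_{n-2} = 0,  where D(n) = (r+n)(r+n-1) + (39/20)(r+n) + (-3/10).
  a_n = [-4 a_{n-1} - 2 a_{n-2}] / D(n).
Since the indicial polynomial factors as (r - r_1)(r - r_2), D(n) = (r_1 + n - r_1)(r_1 + n - r_2) = n(n + 29/20).
Evaluating step by step (a_0 = 1):
  n = 1: D(1) = 1(1 + 29/20) = 49/20; numerator = -4(1) = -4; a_1 = (-4)/(49/20) = -80/49
  n = 2: D(2) = 2(2 + 29/20) = 69/10; numerator = -4(-80/49) - 2(1) = 222/49; a_2 = (222/49)/(69/10) = 740/1127
  n = 3: D(3) = 3(3 + 29/20) = 267/20; numerator = -4(740/1127) - 2(-80/49) = 720/1127; a_3 = (720/1127)/(267/20) = 4800/100303
  n = 4: D(4) = 4(4 + 29/20) = 109/5; numerator = -4(4800/100303) - 2(740/1127) = -3080/2047; a_4 = (-3080/2047)/(109/5) = -15400/223123

r = 1/4; a_0 = 1; a_1 = -80/49; a_2 = 740/1127; a_3 = 4800/100303; a_4 = -15400/223123


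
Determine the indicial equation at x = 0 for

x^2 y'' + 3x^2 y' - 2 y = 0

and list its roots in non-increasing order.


Divide by x^2 to reach normal form y'' + P_1(x) y' + P_2(x) y = 0 with P_1(x) = 3 and P_2(x) = -2/x^2.
x = 0 is a singular point because the y-coefficient -2/x^2 has a pole at x = 0.
It is a regular singular point because x P_1(x) = p(x) = 3x and x^2 P_2(x) = q(x) = -2 are polynomials, hence analytic at x = 0.
p(0) = 0,  q(0) = -2.
Indicial equation: r(r-1) + p(0) r + q(0) = 0, i.e. r^2 + (p(0) - 1) r + q(0) = 0, i.e. r^2 - 1 r - 2 = 0.
Discriminant: (-1)^2 - 4(-2) = 9, so r = (1 ± 3)/2.
Solving: r_1 = 2, r_2 = -1.

indicial: r^2 - 1 r - 2 = 0; roots r_1 = 2, r_2 = -1


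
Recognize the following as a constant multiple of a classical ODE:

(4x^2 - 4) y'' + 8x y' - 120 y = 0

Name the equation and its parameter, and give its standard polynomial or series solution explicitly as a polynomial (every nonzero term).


All three coefficients share the factor -4; dividing through by -4 gives  (1 - x^2) y'' - 2x y' + 30 y = 0.
This matches the Legendre equation (1 - x^2) y'' - 2x y' + n(n+1) y = 0 (note the -2x y' term) with n(n+1) = 30, so n = 5; the polynomial solution is P_5(x).
With y = sum_k a_k x^k, matching x^k gives (k+2)(k+1) a_{k+2} = [k(k+1) - n(n+1)] a_k = (k - 5)(k + 6) a_k. The right side vanishes at k = 5, so the series with the parity of 5 terminates at degree 5.
Standard normalization (P_n(1) = 1): leading coefficient (2n)!/(2^n (n!)^2) = 3628800/(32*14400) = 63/8, so a_5 = 63/8. Work downward with a_k = (k+1)(k+2) a_{k+2} / ((k - 5)(k + 6)):
  a_3 = (4)(5)(63/8) / ((3 - 5)(3 + 6)) = (315/2)/(-18) = -35/4
  a_1 = (2)(3)(-35/4) / ((1 - 5)(1 + 6)) = (-105/2)/(-28) = 15/8
Hence P_5(x) = 63 x^5/8 - 35 x^3/4 + 15 x/8.

P_5(x); series = 63 x^5/8 - 35 x^3/4 + 15 x/8


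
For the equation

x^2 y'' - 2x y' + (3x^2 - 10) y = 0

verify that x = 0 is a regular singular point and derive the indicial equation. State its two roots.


Divide by x^2 to reach normal form y'' + P_1(x) y' + P_2(x) y = 0 with P_1(x) = -2/x and P_2(x) = 3 - 10/x^2.
x = 0 is a singular point because the y'-coefficient -2/x has a pole at x = 0 and the y-coefficient 3 - 10/x^2 has a pole at x = 0.
It is a regular singular point because x P_1(x) = p(x) = -2 and x^2 P_2(x) = q(x) = 3x^2 - 10 are polynomials, hence analytic at x = 0.
p(0) = -2,  q(0) = -10.
Indicial equation: r(r-1) + p(0) r + q(0) = 0, i.e. r^2 + (p(0) - 1) r + q(0) = 0, i.e. r^2 - 3 r - 10 = 0.
Discriminant: (-3)^2 - 4(-10) = 49, so r = (3 ± 7)/2.
Solving: r_1 = 5, r_2 = -2.

indicial: r^2 - 3 r - 10 = 0; roots r_1 = 5, r_2 = -2


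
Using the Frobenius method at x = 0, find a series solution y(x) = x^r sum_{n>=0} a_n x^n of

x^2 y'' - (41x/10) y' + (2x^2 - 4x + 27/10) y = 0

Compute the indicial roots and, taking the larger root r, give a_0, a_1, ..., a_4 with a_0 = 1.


Write in Frobenius form y'' + (p(x)/x) y' + (q(x)/x^2) y = 0:
  p(x) = -41/10,  q(x) = 2x^2 - 4x + 27/10.
Indicial equation: r(r-1) + (-41/10) r + (27/10) = 0 -> roots r_1 = 9/2, r_2 = 3/5.
Take r = r_1 = 9/2. Let y(x) = x^r sum_{n>=0} a_n x^n with a_0 = 1.
Substitute y = x^r sum a_n x^n and match x^{r+n}. The recurrence is
  D(n) a_n - 4 a_{n-1} + 2 a_{n-2} = 0,  where D(n) = (r+n)(r+n-1) + (-41/10)(r+n) + (27/10).
  a_n = [4 a_{n-1} - 2 a_{n-2}] / D(n).
Since the indicial polynomial factors as (r - r_1)(r - r_2), D(n) = (r_1 + n - r_1)(r_1 + n - r_2) = n(n + 39/10).
Evaluating step by step (a_0 = 1):
  n = 1: D(1) = 1(1 + 39/10) = 49/10; numerator = 4(1) = 4; a_1 = (4)/(49/10) = 40/49
  n = 2: D(2) = 2(2 + 39/10) = 59/5; numerator = 4(40/49) - 2(1) = 62/49; a_2 = (62/49)/(59/5) = 310/2891
  n = 3: D(3) = 3(3 + 39/10) = 207/10; numerator = 4(310/2891) - 2(40/49) = -3480/2891; a_3 = (-3480/2891)/(207/10) = -11600/199479
  n = 4: D(4) = 4(4 + 39/10) = 158/5; numerator = 4(-11600/199479) - 2(310/2891) = -1820/4071; a_4 = (-1820/4071)/(158/5) = -4550/321609

r = 9/2; a_0 = 1; a_1 = 40/49; a_2 = 310/2891; a_3 = -11600/199479; a_4 = -4550/321609


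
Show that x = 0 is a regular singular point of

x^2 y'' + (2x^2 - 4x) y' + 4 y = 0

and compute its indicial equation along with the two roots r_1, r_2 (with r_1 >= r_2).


Divide by x^2 to reach normal form y'' + P_1(x) y' + P_2(x) y = 0 with P_1(x) = 2 - 4/x and P_2(x) = 4/x^2.
x = 0 is a singular point because the y'-coefficient 2 - 4/x has a pole at x = 0 and the y-coefficient 4/x^2 has a pole at x = 0.
It is a regular singular point because x P_1(x) = p(x) = 2x - 4 and x^2 P_2(x) = q(x) = 4 are polynomials, hence analytic at x = 0.
p(0) = -4,  q(0) = 4.
Indicial equation: r(r-1) + p(0) r + q(0) = 0, i.e. r^2 + (p(0) - 1) r + q(0) = 0, i.e. r^2 - 5 r + 4 = 0.
Discriminant: (-5)^2 - 4(4) = 9, so r = (5 ± 3)/2.
Solving: r_1 = 4, r_2 = 1.

indicial: r^2 - 5 r + 4 = 0; roots r_1 = 4, r_2 = 1


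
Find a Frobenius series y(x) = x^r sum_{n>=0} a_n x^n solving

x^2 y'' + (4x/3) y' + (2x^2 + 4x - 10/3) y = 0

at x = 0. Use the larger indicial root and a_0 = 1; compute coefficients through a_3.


Write in Frobenius form y'' + (p(x)/x) y' + (q(x)/x^2) y = 0:
  p(x) = 4/3,  q(x) = 2x^2 + 4x - 10/3.
Indicial equation: r(r-1) + (4/3) r + (-10/3) = 0 -> roots r_1 = 5/3, r_2 = -2.
Take r = r_1 = 5/3. Let y(x) = x^r sum_{n>=0} a_n x^n with a_0 = 1.
Substitute y = x^r sum a_n x^n and match x^{r+n}. The recurrence is
  D(n) a_n + 4 a_{n-1} + 2 a_{n-2} = 0,  where D(n) = (r+n)(r+n-1) + (4/3)(r+n) + (-10/3).
  a_n = [-4 a_{n-1} - 2 a_{n-2}] / D(n).
Since the indicial polynomial factors as (r - r_1)(r - r_2), D(n) = (r_1 + n - r_1)(r_1 + n - r_2) = n(n + 11/3).
Evaluating step by step (a_0 = 1):
  n = 1: D(1) = 1(1 + 11/3) = 14/3; numerator = -4(1) = -4; a_1 = (-4)/(14/3) = -6/7
  n = 2: D(2) = 2(2 + 11/3) = 34/3; numerator = -4(-6/7) - 2(1) = 10/7; a_2 = (10/7)/(34/3) = 15/119
  n = 3: D(3) = 3(3 + 11/3) = 20; numerator = -4(15/119) - 2(-6/7) = 144/119; a_3 = (144/119)/(20) = 36/595

r = 5/3; a_0 = 1; a_1 = -6/7; a_2 = 15/119; a_3 = 36/595


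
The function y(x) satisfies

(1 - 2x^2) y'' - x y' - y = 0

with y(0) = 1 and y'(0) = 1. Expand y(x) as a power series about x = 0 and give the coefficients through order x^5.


Ansatz: y(x) = sum_{n>=0} a_n x^n, so y'(x) = sum_{n>=1} n a_n x^(n-1) and y''(x) = sum_{n>=2} n(n-1) a_n x^(n-2).
Substitute into P(x) y'' + Q(x) y' + R(x) y = 0 with P(x) = 1 - 2x^2, Q(x) = -x, R(x) = -1, and match powers of x.
Initial conditions: a_0 = 1, a_1 = 1.
Setting the coefficient of each power of x to zero and solving order by order (substituting the coefficients already found):
  x^0: 2 a_2 - a_0 = 0  ->  2 a_2 = a_0 = 1  ->  a_2 = 1/2
  x^1: 6 a_3 - 2 a_1 = 0  ->  6 a_3 = 2 a_1 = 2  ->  a_3 = 1/3
  x^2: 12 a_4 - 7 a_2 = 0  ->  12 a_4 = 7 a_2 = 7/2  ->  a_4 = 7/24
  x^3: 20 a_5 - 16 a_3 = 0  ->  20 a_5 = 16 a_3 = 16/3  ->  a_5 = 4/15
Truncated series: y(x) = 1 + x + (1/2) x^2 + (1/3) x^3 + (7/24) x^4 + (4/15) x^5 + O(x^6).

a_0 = 1; a_1 = 1; a_2 = 1/2; a_3 = 1/3; a_4 = 7/24; a_5 = 4/15


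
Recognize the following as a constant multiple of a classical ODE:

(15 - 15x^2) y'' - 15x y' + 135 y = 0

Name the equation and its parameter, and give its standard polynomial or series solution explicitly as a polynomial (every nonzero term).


All three coefficients share the factor 15; dividing through by 15 gives  (1 - x^2) y'' - x y' + 9 y = 0.
This matches the Chebyshev equation (1 - x^2) y'' - x y' + n^2 y = 0 (note the -x y' term, not -2x y') with n^2 = 9, so n = 3; the polynomial solution is T_3(x).
With y = sum_k a_k x^k, matching x^k gives (k+2)(k+1) a_{k+2} = (k^2 - n^2) a_k = (k - 3)(k + 3) a_k. The right side vanishes at k = 3, so the series with the parity of 3 terminates at degree 3.
Standard normalization: leading coefficient of T_n is 2^(n-1), so a_3 = 2^2 = 4. Work downward with a_k = (k+1)(k+2) a_{k+2} / ((k - 3)(k + 3)):
  a_1 = (2)(3)(4) / ((1 - 3)(1 + 3)) = 24/(-8) = -3
Hence T_3(x) = 4 x^3 - 3 x.

T_3(x); series = 4 x^3 - 3 x


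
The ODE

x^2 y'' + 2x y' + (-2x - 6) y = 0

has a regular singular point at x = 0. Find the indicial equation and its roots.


Divide by x^2 to reach normal form y'' + P_1(x) y' + P_2(x) y = 0 with P_1(x) = 2/x and P_2(x) = -2/x - 6/x^2.
x = 0 is a singular point because the y'-coefficient 2/x has a pole at x = 0 and the y-coefficient -2/x - 6/x^2 has a pole at x = 0.
It is a regular singular point because x P_1(x) = p(x) = 2 and x^2 P_2(x) = q(x) = -2x - 6 are polynomials, hence analytic at x = 0.
p(0) = 2,  q(0) = -6.
Indicial equation: r(r-1) + p(0) r + q(0) = 0, i.e. r^2 + (p(0) - 1) r + q(0) = 0, i.e. r^2 + 1 r - 6 = 0.
Discriminant: (1)^2 - 4(-6) = 25, so r = (-1 ± 5)/2.
Solving: r_1 = 2, r_2 = -3.

indicial: r^2 + 1 r - 6 = 0; roots r_1 = 2, r_2 = -3


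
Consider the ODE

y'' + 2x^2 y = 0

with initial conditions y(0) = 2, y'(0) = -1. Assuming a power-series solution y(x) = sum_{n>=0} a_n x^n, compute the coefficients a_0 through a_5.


Ansatz: y(x) = sum_{n>=0} a_n x^n, so y'(x) = sum_{n>=1} n a_n x^(n-1) and y''(x) = sum_{n>=2} n(n-1) a_n x^(n-2).
Substitute into P(x) y'' + Q(x) y' + R(x) y = 0 with P(x) = 1, Q(x) = 0, R(x) = 2x^2, and match powers of x.
Initial conditions: a_0 = 2, a_1 = -1.
Setting the coefficient of each power of x to zero and solving order by order (substituting the coefficients already found):
  x^0: 2 a_2 = 0  ->  a_2 = 0
  x^1: 6 a_3 = 0  ->  a_3 = 0
  x^2: 12 a_4 + 2 a_0 = 0  ->  12 a_4 = -2 a_0 = -4  ->  a_4 = -1/3
  x^3: 20 a_5 + 2 a_1 = 0  ->  20 a_5 = -2 a_1 = 2  ->  a_5 = 1/10
Truncated series: y(x) = 2 - x - (1/3) x^4 + (1/10) x^5 + O(x^6).

a_0 = 2; a_1 = -1; a_2 = 0; a_3 = 0; a_4 = -1/3; a_5 = 1/10


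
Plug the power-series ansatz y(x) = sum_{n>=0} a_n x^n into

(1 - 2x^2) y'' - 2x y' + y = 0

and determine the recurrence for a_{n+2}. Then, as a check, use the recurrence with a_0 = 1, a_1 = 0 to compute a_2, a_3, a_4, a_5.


Substitute y = sum_n a_n x^n.
(1 - 2 x^2) y'' contributes (n+2)(n+1) a_{n+2} - 2 n(n-1) a_n at x^n.
-2 x y'(x) contributes -2 n a_n at x^n.
y(x) contributes 1 a_n at x^n.
Matching x^n: (n+2)(n+1) a_{n+2} + (-2 n(n-1) - 2 n + 1) a_n = 0.
Thus a_{n+2} = (2 n(n-1) + 2 n - 1) / ((n+1)(n+2)) * a_n.

Check with a_0 = 1, a_1 = 0 (apply the recurrence for n = 0, 1, 2, 3): a_0 = 1, a_1 = 0, a_2 = -1/2, a_3 = 0, a_4 = -7/24, a_5 = 0.

a_(n+2) = (2 n(n-1) + 2 n - 1) / ((n+1)(n+2)) * a_n; check: a_0 = 1, a_1 = 0, a_2 = -1/2, a_3 = 0, a_4 = -7/24, a_5 = 0


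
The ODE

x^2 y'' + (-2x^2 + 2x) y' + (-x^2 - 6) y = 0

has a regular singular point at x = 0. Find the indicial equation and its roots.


Divide by x^2 to reach normal form y'' + P_1(x) y' + P_2(x) y = 0 with P_1(x) = -2 + 2/x and P_2(x) = -1 - 6/x^2.
x = 0 is a singular point because the y'-coefficient -2 + 2/x has a pole at x = 0 and the y-coefficient -1 - 6/x^2 has a pole at x = 0.
It is a regular singular point because x P_1(x) = p(x) = 2 - 2x and x^2 P_2(x) = q(x) = -x^2 - 6 are polynomials, hence analytic at x = 0.
p(0) = 2,  q(0) = -6.
Indicial equation: r(r-1) + p(0) r + q(0) = 0, i.e. r^2 + (p(0) - 1) r + q(0) = 0, i.e. r^2 + 1 r - 6 = 0.
Discriminant: (1)^2 - 4(-6) = 25, so r = (-1 ± 5)/2.
Solving: r_1 = 2, r_2 = -3.

indicial: r^2 + 1 r - 6 = 0; roots r_1 = 2, r_2 = -3


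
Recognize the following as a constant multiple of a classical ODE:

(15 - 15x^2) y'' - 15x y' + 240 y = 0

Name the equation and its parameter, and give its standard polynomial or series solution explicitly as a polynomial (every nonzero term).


All three coefficients share the factor 15; dividing through by 15 gives  (1 - x^2) y'' - x y' + 16 y = 0.
This matches the Chebyshev equation (1 - x^2) y'' - x y' + n^2 y = 0 (note the -x y' term, not -2x y') with n^2 = 16, so n = 4; the polynomial solution is T_4(x).
With y = sum_k a_k x^k, matching x^k gives (k+2)(k+1) a_{k+2} = (k^2 - n^2) a_k = (k - 4)(k + 4) a_k. The right side vanishes at k = 4, so the series with the parity of 4 terminates at degree 4.
Standard normalization: leading coefficient of T_n is 2^(n-1), so a_4 = 2^3 = 8. Work downward with a_k = (k+1)(k+2) a_{k+2} / ((k - 4)(k + 4)):
  a_2 = (3)(4)(8) / ((2 - 4)(2 + 4)) = 96/(-12) = -8
  a_0 = (1)(2)(-8) / ((0 - 4)(0 + 4)) = -16/(-16) = 1
Hence T_4(x) = 8 x^4 - 8 x^2 + 1.

T_4(x); series = 8 x^4 - 8 x^2 + 1


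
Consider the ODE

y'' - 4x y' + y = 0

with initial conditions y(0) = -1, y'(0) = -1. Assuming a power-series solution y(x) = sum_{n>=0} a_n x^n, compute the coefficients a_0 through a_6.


Ansatz: y(x) = sum_{n>=0} a_n x^n, so y'(x) = sum_{n>=1} n a_n x^(n-1) and y''(x) = sum_{n>=2} n(n-1) a_n x^(n-2).
Substitute into P(x) y'' + Q(x) y' + R(x) y = 0 with P(x) = 1, Q(x) = -4x, R(x) = 1, and match powers of x.
Initial conditions: a_0 = -1, a_1 = -1.
Setting the coefficient of each power of x to zero and solving order by order (substituting the coefficients already found):
  x^0: 2 a_2 + a_0 = 0  ->  2 a_2 = -a_0 = 1  ->  a_2 = 1/2
  x^1: 6 a_3 - 3 a_1 = 0  ->  6 a_3 = 3 a_1 = -3  ->  a_3 = -1/2
  x^2: 12 a_4 - 7 a_2 = 0  ->  12 a_4 = 7 a_2 = 7/2  ->  a_4 = 7/24
  x^3: 20 a_5 - 11 a_3 = 0  ->  20 a_5 = 11 a_3 = -11/2  ->  a_5 = -11/40
  x^4: 30 a_6 - 15 a_4 = 0  ->  30 a_6 = 15 a_4 = 35/8  ->  a_6 = 7/48
Truncated series: y(x) = -1 - x + (1/2) x^2 - (1/2) x^3 + (7/24) x^4 - (11/40) x^5 + (7/48) x^6 + O(x^7).

a_0 = -1; a_1 = -1; a_2 = 1/2; a_3 = -1/2; a_4 = 7/24; a_5 = -11/40; a_6 = 7/48


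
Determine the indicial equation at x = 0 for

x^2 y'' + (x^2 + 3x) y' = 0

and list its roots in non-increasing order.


Divide by x^2 to reach normal form y'' + P_1(x) y' + P_2(x) y = 0 with P_1(x) = 1 + 3/x and P_2(x) = 0.
x = 0 is a singular point because the y'-coefficient 1 + 3/x has a pole at x = 0.
It is a regular singular point because x P_1(x) = p(x) = x + 3 and x^2 P_2(x) = q(x) = 0 are polynomials, hence analytic at x = 0.
p(0) = 3,  q(0) = 0.
Indicial equation: r(r-1) + p(0) r + q(0) = 0, i.e. r^2 + (p(0) - 1) r + q(0) = 0, i.e. r^2 + 2 r = 0.
Discriminant: (2)^2 - 4(0) = 4, so r = (-2 ± 2)/2.
Solving: r_1 = 0, r_2 = -2.

indicial: r^2 + 2 r = 0; roots r_1 = 0, r_2 = -2


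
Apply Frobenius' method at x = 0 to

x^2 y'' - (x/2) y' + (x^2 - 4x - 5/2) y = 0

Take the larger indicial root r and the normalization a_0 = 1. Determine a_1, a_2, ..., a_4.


Write in Frobenius form y'' + (p(x)/x) y' + (q(x)/x^2) y = 0:
  p(x) = -1/2,  q(x) = x^2 - 4x - 5/2.
Indicial equation: r(r-1) + (-1/2) r + (-5/2) = 0 -> roots r_1 = 5/2, r_2 = -1.
Take r = r_1 = 5/2. Let y(x) = x^r sum_{n>=0} a_n x^n with a_0 = 1.
Substitute y = x^r sum a_n x^n and match x^{r+n}. The recurrence is
  D(n) a_n - 4 a_{n-1} + 1 a_{n-2} = 0,  where D(n) = (r+n)(r+n-1) + (-1/2)(r+n) + (-5/2).
  a_n = [4 a_{n-1} - 1 a_{n-2}] / D(n).
Since the indicial polynomial factors as (r - r_1)(r - r_2), D(n) = (r_1 + n - r_1)(r_1 + n - r_2) = n(n + 7/2).
Evaluating step by step (a_0 = 1):
  n = 1: D(1) = 1(1 + 7/2) = 9/2; numerator = 4(1) = 4; a_1 = (4)/(9/2) = 8/9
  n = 2: D(2) = 2(2 + 7/2) = 11; numerator = 4(8/9) - 1(1) = 23/9; a_2 = (23/9)/(11) = 23/99
  n = 3: D(3) = 3(3 + 7/2) = 39/2; numerator = 4(23/99) - 1(8/9) = 4/99; a_3 = (4/99)/(39/2) = 8/3861
  n = 4: D(4) = 4(4 + 7/2) = 30; numerator = 4(8/3861) - 1(23/99) = -865/3861; a_4 = (-865/3861)/(30) = -173/23166

r = 5/2; a_0 = 1; a_1 = 8/9; a_2 = 23/99; a_3 = 8/3861; a_4 = -173/23166


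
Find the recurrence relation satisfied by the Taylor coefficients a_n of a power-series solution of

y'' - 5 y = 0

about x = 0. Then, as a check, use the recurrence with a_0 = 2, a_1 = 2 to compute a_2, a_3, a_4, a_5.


Substitute y = sum_n a_n x^n into y'' + (const) y = 0.
y''(x) = sum_{n>=0} (n+2)(n+1) a_{n+2} x^n.
The ODE becomes sum_n [(n+2)(n+1) a_{n+2} - 5 a_n] x^n = 0.
Setting each coefficient to zero gives the recurrence:
  (n+2)(n+1) a_{n+2} - 5 a_n = 0,
  a_{n+2} = 5 / ((n+1)(n+2)) a_n.

Check with a_0 = 2, a_1 = 2 (apply the recurrence for n = 0, 1, 2, 3): a_0 = 2, a_1 = 2, a_2 = 5, a_3 = 5/3, a_4 = 25/12, a_5 = 5/12.

a_{n+2} = 5/((n+1)(n+2)) * a_n; check: a_0 = 2, a_1 = 2, a_2 = 5, a_3 = 5/3, a_4 = 25/12, a_5 = 5/12


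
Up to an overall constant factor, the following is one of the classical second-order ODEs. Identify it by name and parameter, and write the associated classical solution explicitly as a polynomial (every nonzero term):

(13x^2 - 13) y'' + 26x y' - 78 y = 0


All three coefficients share the factor -13; dividing through by -13 gives  (1 - x^2) y'' - 2x y' + 6 y = 0.
This matches the Legendre equation (1 - x^2) y'' - 2x y' + n(n+1) y = 0 (note the -2x y' term) with n(n+1) = 6, so n = 2; the polynomial solution is P_2(x).
With y = sum_k a_k x^k, matching x^k gives (k+2)(k+1) a_{k+2} = [k(k+1) - n(n+1)] a_k = (k - 2)(k + 3) a_k. The right side vanishes at k = 2, so the series with the parity of 2 terminates at degree 2.
Standard normalization (P_n(1) = 1): leading coefficient (2n)!/(2^n (n!)^2) = 24/(4*4) = 3/2, so a_2 = 3/2. Work downward with a_k = (k+1)(k+2) a_{k+2} / ((k - 2)(k + 3)):
  a_0 = (1)(2)(3/2) / ((0 - 2)(0 + 3)) = 3/(-6) = -1/2
Hence P_2(x) = 3 x^2/2 - 1/2.

P_2(x); series = 3 x^2/2 - 1/2


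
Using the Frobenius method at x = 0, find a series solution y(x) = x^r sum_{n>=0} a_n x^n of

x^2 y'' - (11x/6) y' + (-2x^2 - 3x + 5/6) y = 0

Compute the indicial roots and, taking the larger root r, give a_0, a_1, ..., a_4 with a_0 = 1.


Write in Frobenius form y'' + (p(x)/x) y' + (q(x)/x^2) y = 0:
  p(x) = -11/6,  q(x) = -2x^2 - 3x + 5/6.
Indicial equation: r(r-1) + (-11/6) r + (5/6) = 0 -> roots r_1 = 5/2, r_2 = 1/3.
Take r = r_1 = 5/2. Let y(x) = x^r sum_{n>=0} a_n x^n with a_0 = 1.
Substitute y = x^r sum a_n x^n and match x^{r+n}. The recurrence is
  D(n) a_n - 3 a_{n-1} - 2 a_{n-2} = 0,  where D(n) = (r+n)(r+n-1) + (-11/6)(r+n) + (5/6).
  a_n = [3 a_{n-1} + 2 a_{n-2}] / D(n).
Since the indicial polynomial factors as (r - r_1)(r - r_2), D(n) = (r_1 + n - r_1)(r_1 + n - r_2) = n(n + 13/6).
Evaluating step by step (a_0 = 1):
  n = 1: D(1) = 1(1 + 13/6) = 19/6; numerator = 3(1) = 3; a_1 = (3)/(19/6) = 18/19
  n = 2: D(2) = 2(2 + 13/6) = 25/3; numerator = 3(18/19) + 2(1) = 92/19; a_2 = (92/19)/(25/3) = 276/475
  n = 3: D(3) = 3(3 + 13/6) = 31/2; numerator = 3(276/475) + 2(18/19) = 1728/475; a_3 = (1728/475)/(31/2) = 3456/14725
  n = 4: D(4) = 4(4 + 13/6) = 74/3; numerator = 3(3456/14725) + 2(276/475) = 5496/2945; a_4 = (5496/2945)/(74/3) = 8244/108965

r = 5/2; a_0 = 1; a_1 = 18/19; a_2 = 276/475; a_3 = 3456/14725; a_4 = 8244/108965


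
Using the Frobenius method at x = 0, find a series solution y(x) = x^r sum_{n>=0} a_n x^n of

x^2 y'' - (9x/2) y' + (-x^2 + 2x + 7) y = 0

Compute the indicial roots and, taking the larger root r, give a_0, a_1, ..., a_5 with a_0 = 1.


Write in Frobenius form y'' + (p(x)/x) y' + (q(x)/x^2) y = 0:
  p(x) = -9/2,  q(x) = -x^2 + 2x + 7.
Indicial equation: r(r-1) + (-9/2) r + (7) = 0 -> roots r_1 = 7/2, r_2 = 2.
Take r = r_1 = 7/2. Let y(x) = x^r sum_{n>=0} a_n x^n with a_0 = 1.
Substitute y = x^r sum a_n x^n and match x^{r+n}. The recurrence is
  D(n) a_n + 2 a_{n-1} - 1 a_{n-2} = 0,  where D(n) = (r+n)(r+n-1) + (-9/2)(r+n) + (7).
  a_n = [-2 a_{n-1} + 1 a_{n-2}] / D(n).
Since the indicial polynomial factors as (r - r_1)(r - r_2), D(n) = (r_1 + n - r_1)(r_1 + n - r_2) = n(n + 3/2).
Evaluating step by step (a_0 = 1):
  n = 1: D(1) = 1(1 + 3/2) = 5/2; numerator = -2(1) = -2; a_1 = (-2)/(5/2) = -4/5
  n = 2: D(2) = 2(2 + 3/2) = 7; numerator = -2(-4/5) + 1(1) = 13/5; a_2 = (13/5)/(7) = 13/35
  n = 3: D(3) = 3(3 + 3/2) = 27/2; numerator = -2(13/35) + 1(-4/5) = -54/35; a_3 = (-54/35)/(27/2) = -4/35
  n = 4: D(4) = 4(4 + 3/2) = 22; numerator = -2(-4/35) + 1(13/35) = 3/5; a_4 = (3/5)/(22) = 3/110
  n = 5: D(5) = 5(5 + 3/2) = 65/2; numerator = -2(3/110) + 1(-4/35) = -13/77; a_5 = (-13/77)/(65/2) = -2/385

r = 7/2; a_0 = 1; a_1 = -4/5; a_2 = 13/35; a_3 = -4/35; a_4 = 3/110; a_5 = -2/385


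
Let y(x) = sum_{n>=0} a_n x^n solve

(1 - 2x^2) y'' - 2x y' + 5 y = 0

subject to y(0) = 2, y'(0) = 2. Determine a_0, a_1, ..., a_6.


Ansatz: y(x) = sum_{n>=0} a_n x^n, so y'(x) = sum_{n>=1} n a_n x^(n-1) and y''(x) = sum_{n>=2} n(n-1) a_n x^(n-2).
Substitute into P(x) y'' + Q(x) y' + R(x) y = 0 with P(x) = 1 - 2x^2, Q(x) = -2x, R(x) = 5, and match powers of x.
Initial conditions: a_0 = 2, a_1 = 2.
Setting the coefficient of each power of x to zero and solving order by order (substituting the coefficients already found):
  x^0: 2 a_2 + 5 a_0 = 0  ->  2 a_2 = -5 a_0 = -10  ->  a_2 = -5
  x^1: 6 a_3 + 3 a_1 = 0  ->  6 a_3 = -3 a_1 = -6  ->  a_3 = -1
  x^2: 12 a_4 - 3 a_2 = 0  ->  12 a_4 = 3 a_2 = -15  ->  a_4 = -5/4
  x^3: 20 a_5 - 13 a_3 = 0  ->  20 a_5 = 13 a_3 = -13  ->  a_5 = -13/20
  x^4: 30 a_6 - 27 a_4 = 0  ->  30 a_6 = 27 a_4 = -135/4  ->  a_6 = -9/8
Truncated series: y(x) = 2 + 2 x - 5 x^2 - x^3 - (5/4) x^4 - (13/20) x^5 - (9/8) x^6 + O(x^7).

a_0 = 2; a_1 = 2; a_2 = -5; a_3 = -1; a_4 = -5/4; a_5 = -13/20; a_6 = -9/8
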